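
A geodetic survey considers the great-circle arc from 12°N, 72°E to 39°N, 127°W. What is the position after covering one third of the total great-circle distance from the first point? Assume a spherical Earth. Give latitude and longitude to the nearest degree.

From cos δ = sin φ₁ sin φ₂ + cos φ₁ cos φ₂ cos Δλ, the central angle is δ ≈ 2.199 rad (126.0°).
Interpolate at f = 1/3 with slerp weights a = sin((1−f)δ)/sin δ ≈ 1.229, b = sin(fδ)/sin δ ≈ 0.827.
p = a·p₁ + b·p₂ ≈ (-0.015, 0.630, 0.776); φ = arcsin(p_z) ≈ 50.91°, λ = atan2(p_y, p_x) ≈ 91.39°.

≈ 51°N, 91°E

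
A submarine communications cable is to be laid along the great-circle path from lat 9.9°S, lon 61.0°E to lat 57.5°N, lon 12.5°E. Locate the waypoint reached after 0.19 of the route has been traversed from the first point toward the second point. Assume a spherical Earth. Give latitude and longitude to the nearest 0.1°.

≈ lat 3.7°N, lon 54.9°E

Write both endpoints as unit vectors p₁, p₂ with components (cos φ cos λ, cos φ sin λ, sin φ).
The central angle between the endpoints is δ = arccos(p₁·p₂) ≈ 1.364 rad (78.1°).
Interpolate at f = 0.19 with slerp weights a = sin((1−f)δ)/sin δ ≈ 0.913, b = sin(fδ)/sin δ ≈ 0.262.
p = a·p₁ + b·p₂ ≈ (0.573, 0.817, 0.064); φ = arcsin(p_z) ≈ 3.66°, λ = atan2(p_y, p_x) ≈ 54.94°.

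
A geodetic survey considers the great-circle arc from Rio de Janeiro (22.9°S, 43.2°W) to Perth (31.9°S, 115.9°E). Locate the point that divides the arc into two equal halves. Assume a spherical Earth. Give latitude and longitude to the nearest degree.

The haversine formula gives a central angle δ ≈ 2.123 rad (121.7°) between the endpoints.
Interpolate at f = 1/2 with slerp weights a = sin((1−f)δ)/sin δ ≈ 1.026, b = sin(fδ)/sin δ ≈ 1.026.
p = a·p₁ + b·p₂ ≈ (0.308, 0.137, -0.941); φ = arcsin(p_z) ≈ -70.28°, λ = atan2(p_y, p_x) ≈ 23.88°.

≈ 70°S, 24°E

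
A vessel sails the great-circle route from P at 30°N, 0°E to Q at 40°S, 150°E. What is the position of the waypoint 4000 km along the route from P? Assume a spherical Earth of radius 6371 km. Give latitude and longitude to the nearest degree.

The haversine formula gives a central angle δ ≈ 2.681 rad (153.6°) between the endpoints. The total great-circle distance is δ·R ≈ 2.681 × 6371 ≈ 17083 km, so the target fraction is f = 4000/17083 ≈ 0.234.
Interpolate at f ≈ 0.234 with slerp weights a = sin((1−f)δ)/sin δ ≈ 1.994, b = sin(fδ)/sin δ ≈ 1.322.
p = a·p₁ + b·p₂ ≈ (0.850, 0.507, 0.147); φ = arcsin(p_z) ≈ 8.45°, λ = atan2(p_y, p_x) ≈ 30.80°.

≈ 8°N, 31°E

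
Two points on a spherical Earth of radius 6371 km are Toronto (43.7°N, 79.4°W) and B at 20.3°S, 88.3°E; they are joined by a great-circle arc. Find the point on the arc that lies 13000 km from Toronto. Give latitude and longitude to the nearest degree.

≈ 15°N, 75°E

Write both endpoints as unit vectors p₁, p₂ with components (cos φ cos λ, cos φ sin λ, sin φ).
The central angle between the endpoints is δ = arccos(p₁·p₂) ≈ 2.696 rad (154.4°). The total great-circle distance is δ·R ≈ 2.696 × 6371 ≈ 17174 km, so the target fraction is f = 13000/17174 ≈ 0.757.
Interpolate at f ≈ 0.757 with slerp weights a = sin((1−f)δ)/sin δ ≈ 1.412, b = sin(fδ)/sin δ ≈ 2.067.
p = a·p₁ + b·p₂ ≈ (0.245, 0.934, 0.259); φ = arcsin(p_z) ≈ 14.99°, λ = atan2(p_y, p_x) ≈ 75.29°.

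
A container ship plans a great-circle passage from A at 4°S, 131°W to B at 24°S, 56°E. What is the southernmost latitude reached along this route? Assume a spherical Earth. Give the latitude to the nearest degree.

≈ 77°S

The great circle lies in the plane with unit normal n̂ = (p₁ × p₂)/|p₁ × p₂|.
Here n̂_z ≈ -0.230; the vertex latitude is φ_max = arccos|n̂_z| ≈ 76.7°.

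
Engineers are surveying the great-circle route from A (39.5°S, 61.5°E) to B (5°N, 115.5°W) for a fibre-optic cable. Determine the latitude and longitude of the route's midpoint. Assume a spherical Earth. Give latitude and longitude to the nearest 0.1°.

≈ (67.3°S, 105.4°W)

Write both endpoints as unit vectors p₁, p₂ with components (cos φ cos λ, cos φ sin λ, sin φ).
The central angle between the endpoints is δ = arccos(p₁·p₂) ≈ 2.538 rad (145.4°).
Interpolate at f = 1/2 with slerp weights a = sin((1−f)δ)/sin δ ≈ 1.681, b = sin(fδ)/sin δ ≈ 1.681.
p = a·p₁ + b·p₂ ≈ (-0.102, -0.372, -0.923); φ = arcsin(p_z) ≈ -67.34°, λ = atan2(p_y, p_x) ≈ -105.35°.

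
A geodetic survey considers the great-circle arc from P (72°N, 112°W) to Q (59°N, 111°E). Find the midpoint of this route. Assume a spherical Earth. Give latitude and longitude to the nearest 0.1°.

≈ (78.8°N, 147.1°E)

Write both endpoints as unit vectors p₁, p₂ with components (cos φ cos λ, cos φ sin λ, sin φ).
The central angle between the endpoints is δ = arccos(p₁·p₂) ≈ 0.797 rad (45.7°).
Interpolate at f = 1/2 with slerp weights a = sin((1−f)δ)/sin δ ≈ 0.543, b = sin(fδ)/sin δ ≈ 0.543.
p = a·p₁ + b·p₂ ≈ (-0.163, 0.105, 0.981); φ = arcsin(p_z) ≈ 78.81°, λ = atan2(p_y, p_x) ≈ 147.10°.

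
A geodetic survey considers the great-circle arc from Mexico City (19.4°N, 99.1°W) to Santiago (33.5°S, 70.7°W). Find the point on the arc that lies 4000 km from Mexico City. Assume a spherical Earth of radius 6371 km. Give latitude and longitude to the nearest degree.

The haversine formula gives a central angle δ ≈ 1.037 rad (59.4°) between the endpoints. The total great-circle distance is δ·R ≈ 1.037 × 6371 ≈ 6609 km, so the target fraction is f = 4000/6609 ≈ 0.605.
Interpolate at f ≈ 0.605 with slerp weights a = sin((1−f)δ)/sin δ ≈ 0.462, b = sin(fδ)/sin δ ≈ 0.682.
p = a·p₁ + b·p₂ ≈ (0.119, -0.968, -0.223); φ = arcsin(p_z) ≈ -12.88°, λ = atan2(p_y, p_x) ≈ -82.99°.

≈ 13°S, 83°W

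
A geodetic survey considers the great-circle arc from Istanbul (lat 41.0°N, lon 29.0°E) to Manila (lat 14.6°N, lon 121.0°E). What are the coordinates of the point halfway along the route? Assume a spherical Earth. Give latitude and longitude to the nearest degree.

≈ lat 37°N, lon 82°E

The haversine formula gives a central angle δ ≈ 1.430 rad (82.0°) between the endpoints.
Interpolate at f = 1/2 with slerp weights a = sin((1−f)δ)/sin δ ≈ 0.662, b = sin(fδ)/sin δ ≈ 0.662.
p = a·p₁ + b·p₂ ≈ (0.107, 0.792, 0.601); φ = arcsin(p_z) ≈ 36.97°, λ = atan2(p_y, p_x) ≈ 82.30°.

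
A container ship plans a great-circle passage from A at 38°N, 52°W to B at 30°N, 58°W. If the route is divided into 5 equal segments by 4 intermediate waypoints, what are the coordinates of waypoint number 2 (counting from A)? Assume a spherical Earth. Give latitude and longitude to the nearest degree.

The haversine formula gives a central angle δ ≈ 0.164 rad (9.4°) between the endpoints.
Interpolate at f = 2/5 with slerp weights a = sin((1−f)δ)/sin δ ≈ 0.602, b = sin(fδ)/sin δ ≈ 0.402.
p = a·p₁ + b·p₂ ≈ (0.476, -0.669, 0.571); φ = arcsin(p_z) ≈ 34.84°, λ = atan2(p_y, p_x) ≈ -54.54°.

≈ 35°N, 55°W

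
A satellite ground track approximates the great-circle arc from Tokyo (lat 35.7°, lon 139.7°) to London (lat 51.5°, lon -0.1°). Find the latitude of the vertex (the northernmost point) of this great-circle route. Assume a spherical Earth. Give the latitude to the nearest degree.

≈ 71°

The great circle lies in the plane with unit normal n̂ = (p₁ × p₂)/|p₁ × p₂|.
Here n̂_z ≈ -0.327; the vertex latitude is φ_max = arccos|n̂_z| ≈ 70.9°.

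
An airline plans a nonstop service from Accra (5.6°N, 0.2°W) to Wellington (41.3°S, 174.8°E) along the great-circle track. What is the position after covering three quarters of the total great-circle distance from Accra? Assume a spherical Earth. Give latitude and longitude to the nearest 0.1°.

≈ 76.1°S, 153.6°E

Write both endpoints as unit vectors p₁, p₂ with components (cos φ cos λ, cos φ sin λ, sin φ).
The central angle between the endpoints is δ = arccos(p₁·p₂) ≈ 2.514 rad (144.0°).
Interpolate at f = 3/4 with slerp weights a = sin((1−f)δ)/sin δ ≈ 1.001, b = sin(fδ)/sin δ ≈ 1.619.
p = a·p₁ + b·p₂ ≈ (-0.215, 0.107, -0.971); φ = arcsin(p_z) ≈ -76.10°, λ = atan2(p_y, p_x) ≈ 153.62°.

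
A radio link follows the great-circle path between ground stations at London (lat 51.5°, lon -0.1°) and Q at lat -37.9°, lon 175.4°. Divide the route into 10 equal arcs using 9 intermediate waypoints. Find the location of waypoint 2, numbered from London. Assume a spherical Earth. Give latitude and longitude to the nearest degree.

Convert each endpoint to a unit vector on the sphere (x = cos φ cos λ, y = cos φ sin λ, z = sin φ).
The central angle between the endpoints is δ = arccos(p₁·p₂) ≈ 2.898 rad (166.0°).
Interpolate at f = 2/10 with slerp weights a = sin((1−f)δ)/sin δ ≈ 3.039, b = sin(fδ)/sin δ ≈ 2.270.
p = a·p₁ + b·p₂ ≈ (0.107, 0.140, 0.984); φ = arcsin(p_z) ≈ 79.84°, λ = atan2(p_y, p_x) ≈ 52.72°.

≈ lat 80°, lon 53°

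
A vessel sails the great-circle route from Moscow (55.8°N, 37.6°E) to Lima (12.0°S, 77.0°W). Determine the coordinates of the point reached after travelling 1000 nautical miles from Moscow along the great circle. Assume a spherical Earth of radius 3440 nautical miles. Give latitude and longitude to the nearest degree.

≈ (56°N, 8°E)

Write both endpoints as unit vectors p₁, p₂ with components (cos φ cos λ, cos φ sin λ, sin φ).
The central angle between the endpoints is δ = arccos(p₁·p₂) ≈ 1.983 rad (113.6°). The total great-circle distance is δ·R ≈ 1.983 × 3440 ≈ 6822 nmi, so the target fraction is f = 1000/6822 ≈ 0.147.
Interpolate at f ≈ 0.147 with slerp weights a = sin((1−f)δ)/sin δ ≈ 1.083, b = sin(fδ)/sin δ ≈ 0.313.
p = a·p₁ + b·p₂ ≈ (0.551, 0.073, 0.831); φ = arcsin(p_z) ≈ 56.21°, λ = atan2(p_y, p_x) ≈ 7.58°.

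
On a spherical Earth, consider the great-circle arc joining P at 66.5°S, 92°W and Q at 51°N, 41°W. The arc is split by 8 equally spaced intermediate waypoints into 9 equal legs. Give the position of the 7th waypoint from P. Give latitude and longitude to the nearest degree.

≈ 25°N, 52°W

Write both endpoints as unit vectors p₁, p₂ with components (cos φ cos λ, cos φ sin λ, sin φ).
The central angle between the endpoints is δ = arccos(p₁·p₂) ≈ 2.159 rad (123.7°).
Interpolate at f = 7/9 with slerp weights a = sin((1−f)δ)/sin δ ≈ 0.555, b = sin(fδ)/sin δ ≈ 1.195.
p = a·p₁ + b·p₂ ≈ (0.560, -0.714, 0.420); φ = arcsin(p_z) ≈ 24.82°, λ = atan2(p_y, p_x) ≈ -51.92°.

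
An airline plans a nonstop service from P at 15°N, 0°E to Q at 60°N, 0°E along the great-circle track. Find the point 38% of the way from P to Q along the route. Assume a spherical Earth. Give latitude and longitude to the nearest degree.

≈ 32°N, 0°E

Write both endpoints as unit vectors p₁, p₂ with components (cos φ cos λ, cos φ sin λ, sin φ).
The central angle between the endpoints is δ = arccos(p₁·p₂) ≈ 0.785 rad (45.0°).
Interpolate at f = 0.38 with slerp weights a = sin((1−f)δ)/sin δ ≈ 0.662, b = sin(fδ)/sin δ ≈ 0.416.
p = a·p₁ + b·p₂ ≈ (0.847, 0.000, 0.531); φ = arcsin(p_z) ≈ 32.10°, λ = atan2(p_y, p_x) ≈ 0.00°.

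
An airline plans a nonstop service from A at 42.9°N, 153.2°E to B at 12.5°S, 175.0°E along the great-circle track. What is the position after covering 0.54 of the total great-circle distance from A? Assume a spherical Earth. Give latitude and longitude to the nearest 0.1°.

Write both endpoints as unit vectors p₁, p₂ with components (cos φ cos λ, cos φ sin λ, sin φ).
The central angle between the endpoints is δ = arccos(p₁·p₂) ≈ 1.028 rad (58.9°).
Interpolate at f = 0.54 with slerp weights a = sin((1−f)δ)/sin δ ≈ 0.532, b = sin(fδ)/sin δ ≈ 0.615.
p = a·p₁ + b·p₂ ≈ (-0.946, 0.228, 0.229); φ = arcsin(p_z) ≈ 13.23°, λ = atan2(p_y, p_x) ≈ 166.45°.

≈ 13.2°N, 166.5°E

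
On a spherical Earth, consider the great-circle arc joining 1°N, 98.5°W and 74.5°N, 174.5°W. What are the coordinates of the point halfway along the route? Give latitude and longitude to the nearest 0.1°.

≈ 41.8°N, 112.2°W

Convert each endpoint to a unit vector on the sphere (x = cos φ cos λ, y = cos φ sin λ, z = sin φ).
The central angle between the endpoints is δ = arccos(p₁·p₂) ≈ 1.489 rad (85.3°).
Interpolate at f = 1/2 with slerp weights a = sin((1−f)δ)/sin δ ≈ 0.680, b = sin(fδ)/sin δ ≈ 0.680.
p = a·p₁ + b·p₂ ≈ (-0.281, -0.690, 0.667); φ = arcsin(p_z) ≈ 41.84°, λ = atan2(p_y, p_x) ≈ -112.19°.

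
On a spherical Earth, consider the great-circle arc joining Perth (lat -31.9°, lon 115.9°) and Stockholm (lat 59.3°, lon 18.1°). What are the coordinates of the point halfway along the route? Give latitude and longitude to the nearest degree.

≈ lat 20°, lon 83°

Convert each endpoint to a unit vector on the sphere (x = cos φ cos λ, y = cos φ sin λ, z = sin φ).
The central angle between the endpoints is δ = arccos(p₁·p₂) ≈ 2.110 rad (120.9°).
Interpolate at f = 1/2 with slerp weights a = sin((1−f)δ)/sin δ ≈ 1.013, b = sin(fδ)/sin δ ≈ 1.013.
p = a·p₁ + b·p₂ ≈ (0.116, 0.935, 0.336); φ = arcsin(p_z) ≈ 19.63°, λ = atan2(p_y, p_x) ≈ 82.93°.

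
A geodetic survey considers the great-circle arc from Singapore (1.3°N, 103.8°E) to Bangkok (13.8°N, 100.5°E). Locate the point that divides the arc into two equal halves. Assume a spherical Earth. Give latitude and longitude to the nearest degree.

≈ 8°N, 102°E

From cos δ = sin φ₁ sin φ₂ + cos φ₁ cos φ₂ cos Δλ, the central angle is δ ≈ 0.225 rad (12.9°).
Interpolate at f = 1/2 with slerp weights a = sin((1−f)δ)/sin δ ≈ 0.503, b = sin(fδ)/sin δ ≈ 0.503.
p = a·p₁ + b·p₂ ≈ (-0.209, 0.969, 0.131); φ = arcsin(p_z) ≈ 7.55°, λ = atan2(p_y, p_x) ≈ 102.17°.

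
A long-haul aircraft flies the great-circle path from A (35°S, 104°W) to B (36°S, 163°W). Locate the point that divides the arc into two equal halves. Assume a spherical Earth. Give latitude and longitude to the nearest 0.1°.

≈ (39.3°S, 133.3°W)

The haversine formula gives a central angle δ ≈ 0.825 rad (47.3°) between the endpoints.
Interpolate at f = 1/2 with slerp weights a = sin((1−f)δ)/sin δ ≈ 0.546, b = sin(fδ)/sin δ ≈ 0.546.
p = a·p₁ + b·p₂ ≈ (-0.530, -0.563, -0.634); φ = arcsin(p_z) ≈ -39.34°, λ = atan2(p_y, p_x) ≈ -133.30°.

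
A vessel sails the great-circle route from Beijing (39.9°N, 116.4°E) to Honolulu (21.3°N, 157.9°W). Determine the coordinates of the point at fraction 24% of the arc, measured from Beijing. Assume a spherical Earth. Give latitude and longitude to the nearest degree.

Write both endpoints as unit vectors p₁, p₂ with components (cos φ cos λ, cos φ sin λ, sin φ).
The central angle between the endpoints is δ = arccos(p₁·p₂) ≈ 1.280 rad (73.3°).
Interpolate at f = 0.24 with slerp weights a = sin((1−f)δ)/sin δ ≈ 0.863, b = sin(fδ)/sin δ ≈ 0.316.
p = a·p₁ + b·p₂ ≈ (-0.567, 0.482, 0.668); φ = arcsin(p_z) ≈ 41.92°, λ = atan2(p_y, p_x) ≈ 139.61°.

≈ 42°N, 140°E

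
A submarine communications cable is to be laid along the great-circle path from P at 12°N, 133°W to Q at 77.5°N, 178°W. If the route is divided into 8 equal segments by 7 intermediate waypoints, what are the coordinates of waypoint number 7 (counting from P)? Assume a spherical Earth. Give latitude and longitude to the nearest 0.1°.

≈ 70.6°N, 158.4°W

Convert each endpoint to a unit vector on the sphere (x = cos φ cos λ, y = cos φ sin λ, z = sin φ).
The central angle between the endpoints is δ = arccos(p₁·p₂) ≈ 1.210 rad (69.3°).
Interpolate at f = 7/8 with slerp weights a = sin((1−f)δ)/sin δ ≈ 0.161, b = sin(fδ)/sin δ ≈ 0.932.
p = a·p₁ + b·p₂ ≈ (-0.309, -0.122, 0.943); φ = arcsin(p_z) ≈ 70.59°, λ = atan2(p_y, p_x) ≈ -158.41°.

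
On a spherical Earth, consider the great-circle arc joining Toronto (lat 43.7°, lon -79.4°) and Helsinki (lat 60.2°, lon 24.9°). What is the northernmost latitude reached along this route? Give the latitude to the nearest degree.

The great circle lies in the plane with unit normal n̂ = (p₁ × p₂)/|p₁ × p₂|.
Here n̂_z ≈ +0.405; the vertex latitude is φ_max = arccos|n̂_z| ≈ 66.1°.
Check via Clairaut: cos φ_max = |cos φ₁| · sin C = cos(43.7°)·sin(34.1°) ≈ 0.405, again giving ≈ 66.1°.

≈ 66°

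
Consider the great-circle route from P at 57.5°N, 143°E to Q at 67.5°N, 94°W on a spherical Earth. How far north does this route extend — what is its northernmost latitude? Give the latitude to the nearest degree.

The great circle lies in the plane with unit normal n̂ = (p₁ × p₂)/|p₁ × p₂|.
Here n̂_z ≈ +0.232; the vertex latitude is φ_max = arccos|n̂_z| ≈ 76.6°.
Check via Clairaut: cos φ_max = |cos φ₁| · sin C = cos(57.5°)·sin(25.5°) ≈ 0.232, again giving ≈ 76.6°.

≈ 77°N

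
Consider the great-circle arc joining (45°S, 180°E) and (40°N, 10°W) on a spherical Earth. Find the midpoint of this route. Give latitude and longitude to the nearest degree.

Write both endpoints as unit vectors p₁, p₂ with components (cos φ cos λ, cos φ sin λ, sin φ).
The central angle between the endpoints is δ = arccos(p₁·p₂) ≈ 2.986 rad (171.1°).
Interpolate at f = 1/2 with slerp weights a = sin((1−f)δ)/sin δ ≈ 6.446, b = sin(fδ)/sin δ ≈ 6.446.
p = a·p₁ + b·p₂ ≈ (0.305, -0.857, -0.415); φ = arcsin(p_z) ≈ -24.49°, λ = atan2(p_y, p_x) ≈ -70.43°.

≈ (24°S, 70°W)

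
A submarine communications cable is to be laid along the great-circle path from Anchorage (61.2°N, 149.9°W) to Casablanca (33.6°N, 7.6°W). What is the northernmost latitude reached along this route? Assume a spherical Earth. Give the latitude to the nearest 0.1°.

≈ 75.6°N

The great circle lies in the plane with unit normal n̂ = (p₁ × p₂)/|p₁ × p₂|.
Here n̂_z ≈ +0.249; the vertex latitude is φ_max = arccos|n̂_z| ≈ 75.6°.
Check via Clairaut: cos φ_max = |cos φ₁| · sin C = cos(61.2°)·sin(31.1°) ≈ 0.249, again giving ≈ 75.6°.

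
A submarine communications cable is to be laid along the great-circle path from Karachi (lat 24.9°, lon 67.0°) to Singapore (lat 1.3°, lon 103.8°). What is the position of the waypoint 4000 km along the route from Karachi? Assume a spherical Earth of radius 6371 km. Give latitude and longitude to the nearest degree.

≈ lat 5°, lon 98°

From cos δ = sin φ₁ sin φ₂ + cos φ₁ cos φ₂ cos Δλ, the central angle is δ ≈ 0.744 rad (42.6°). The total great-circle distance is δ·R ≈ 0.744 × 6371 ≈ 4741 km, so the target fraction is f = 4000/4741 ≈ 0.844.
Interpolate at f ≈ 0.844 with slerp weights a = sin((1−f)δ)/sin δ ≈ 0.171, b = sin(fδ)/sin δ ≈ 0.867.
p = a·p₁ + b·p₂ ≈ (-0.146, 0.985, 0.092); φ = arcsin(p_z) ≈ 5.27°, λ = atan2(p_y, p_x) ≈ 98.44°.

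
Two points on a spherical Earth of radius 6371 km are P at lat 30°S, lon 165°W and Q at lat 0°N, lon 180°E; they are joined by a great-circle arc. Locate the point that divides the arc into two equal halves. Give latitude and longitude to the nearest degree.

≈ lat 15°S, lon 173°W

From cos δ = sin φ₁ sin φ₂ + cos φ₁ cos φ₂ cos Δλ, the central angle is δ ≈ 0.580 rad (33.2°).
Interpolate at f = 1/2 with slerp weights a = sin((1−f)δ)/sin δ ≈ 0.522, b = sin(fδ)/sin δ ≈ 0.522.
p = a·p₁ + b·p₂ ≈ (-0.958, -0.117, -0.261); φ = arcsin(p_z) ≈ -15.12°, λ = atan2(p_y, p_x) ≈ -173.04°.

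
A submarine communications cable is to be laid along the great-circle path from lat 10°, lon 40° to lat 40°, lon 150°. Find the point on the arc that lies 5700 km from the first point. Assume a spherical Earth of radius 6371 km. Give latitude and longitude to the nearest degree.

≈ lat 39°, lon 87°

Write both endpoints as unit vectors p₁, p₂ with components (cos φ cos λ, cos φ sin λ, sin φ).
The central angle between the endpoints is δ = arccos(p₁·p₂) ≈ 1.718 rad (98.4°). The total great-circle distance is δ·R ≈ 1.718 × 6371 ≈ 10944 km, so the target fraction is f = 5700/10944 ≈ 0.521.
Interpolate at f ≈ 0.521 with slerp weights a = sin((1−f)δ)/sin δ ≈ 0.741, b = sin(fδ)/sin δ ≈ 0.789.
p = a·p₁ + b·p₂ ≈ (0.036, 0.771, 0.636); φ = arcsin(p_z) ≈ 39.46°, λ = atan2(p_y, p_x) ≈ 87.32°.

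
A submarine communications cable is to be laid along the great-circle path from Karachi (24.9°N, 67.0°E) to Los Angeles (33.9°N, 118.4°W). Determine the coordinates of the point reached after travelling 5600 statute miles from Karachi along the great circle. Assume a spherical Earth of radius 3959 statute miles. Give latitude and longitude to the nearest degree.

Convert each endpoint to a unit vector on the sphere (x = cos φ cos λ, y = cos φ sin λ, z = sin φ).
The central angle between the endpoints is δ = arccos(p₁·p₂) ≈ 2.111 rad (121.0°). The total great-circle distance is δ·R ≈ 2.111 × 3959 ≈ 8359 mi, so the target fraction is f = 5600/8359 ≈ 0.670.
Interpolate at f ≈ 0.670 with slerp weights a = sin((1−f)δ)/sin δ ≈ 0.749, b = sin(fδ)/sin δ ≈ 1.152.
p = a·p₁ + b·p₂ ≈ (-0.190, -0.216, 0.958); φ = arcsin(p_z) ≈ 73.30°, λ = atan2(p_y, p_x) ≈ -131.25°.

≈ (73°N, 131°W)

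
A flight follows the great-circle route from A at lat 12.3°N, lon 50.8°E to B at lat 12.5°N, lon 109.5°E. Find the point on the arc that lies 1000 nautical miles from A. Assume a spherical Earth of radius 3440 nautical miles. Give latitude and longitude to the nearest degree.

≈ lat 14°N, lon 68°E

Write both endpoints as unit vectors p₁, p₂ with components (cos φ cos λ, cos φ sin λ, sin φ).
The central angle between the endpoints is δ = arccos(p₁·p₂) ≈ 0.998 rad (57.2°). The total great-circle distance is δ·R ≈ 0.998 × 3440 ≈ 3434 nmi, so the target fraction is f = 1000/3434 ≈ 0.291.
Interpolate at f ≈ 0.291 with slerp weights a = sin((1−f)δ)/sin δ ≈ 0.773, b = sin(fδ)/sin δ ≈ 0.341.
p = a·p₁ + b·p₂ ≈ (0.366, 0.899, 0.239); φ = arcsin(p_z) ≈ 13.80°, λ = atan2(p_y, p_x) ≈ 67.83°.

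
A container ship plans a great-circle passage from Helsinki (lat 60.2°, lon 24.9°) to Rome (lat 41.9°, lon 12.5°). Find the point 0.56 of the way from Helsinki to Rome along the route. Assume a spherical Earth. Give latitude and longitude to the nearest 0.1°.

≈ lat 50.1°, lon 16.8°

Convert each endpoint to a unit vector on the sphere (x = cos φ cos λ, y = cos φ sin λ, z = sin φ).
The central angle between the endpoints is δ = arccos(p₁·p₂) ≈ 0.346 rad (19.8°).
Interpolate at f = 0.56 with slerp weights a = sin((1−f)δ)/sin δ ≈ 0.447, b = sin(fδ)/sin δ ≈ 0.568.
p = a·p₁ + b·p₂ ≈ (0.614, 0.185, 0.767); φ = arcsin(p_z) ≈ 50.10°, λ = atan2(p_y, p_x) ≈ 16.77°.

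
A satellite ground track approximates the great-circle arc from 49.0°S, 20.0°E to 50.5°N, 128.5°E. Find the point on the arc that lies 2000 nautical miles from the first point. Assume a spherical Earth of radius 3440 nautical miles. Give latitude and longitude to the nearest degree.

≈ 27°S, 52°E

Convert each endpoint to a unit vector on the sphere (x = cos φ cos λ, y = cos φ sin λ, z = sin φ).
The central angle between the endpoints is δ = arccos(p₁·p₂) ≈ 2.367 rad (135.6°). The total great-circle distance is δ·R ≈ 2.367 × 3440 ≈ 8143 nmi, so the target fraction is f = 2000/8143 ≈ 0.246.
Interpolate at f ≈ 0.246 with slerp weights a = sin((1−f)δ)/sin δ ≈ 1.397, b = sin(fδ)/sin δ ≈ 0.785.
p = a·p₁ + b·p₂ ≈ (0.550, 0.704, -0.448); φ = arcsin(p_z) ≈ -26.64°, λ = atan2(p_y, p_x) ≈ 52.00°.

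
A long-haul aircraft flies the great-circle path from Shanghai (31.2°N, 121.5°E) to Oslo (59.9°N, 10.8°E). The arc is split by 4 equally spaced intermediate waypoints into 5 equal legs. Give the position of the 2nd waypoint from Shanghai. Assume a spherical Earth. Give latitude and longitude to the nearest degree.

Convert each endpoint to a unit vector on the sphere (x = cos φ cos λ, y = cos φ sin λ, z = sin φ).
The central angle between the endpoints is δ = arccos(p₁·p₂) ≈ 1.270 rad (72.8°).
Interpolate at f = 2/5 with slerp weights a = sin((1−f)δ)/sin δ ≈ 0.723, b = sin(fδ)/sin δ ≈ 0.509.
p = a·p₁ + b·p₂ ≈ (-0.072, 0.575, 0.815); φ = arcsin(p_z) ≈ 54.59°, λ = atan2(p_y, p_x) ≈ 97.15°.

≈ 55°N, 97°E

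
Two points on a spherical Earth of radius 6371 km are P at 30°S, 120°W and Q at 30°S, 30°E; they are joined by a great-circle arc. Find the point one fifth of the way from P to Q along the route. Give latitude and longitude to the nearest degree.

≈ 49°S, 104°W

The haversine formula gives a central angle δ ≈ 1.982 rad (113.5°) between the endpoints.
Interpolate at f = 1/5 with slerp weights a = sin((1−f)δ)/sin δ ≈ 1.091, b = sin(fδ)/sin δ ≈ 0.421.
p = a·p₁ + b·p₂ ≈ (-0.156, -0.636, -0.756); φ = arcsin(p_z) ≈ -49.11°, λ = atan2(p_y, p_x) ≈ -103.83°.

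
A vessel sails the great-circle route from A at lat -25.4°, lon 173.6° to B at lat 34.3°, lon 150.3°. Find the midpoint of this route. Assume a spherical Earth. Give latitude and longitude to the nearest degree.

From cos δ = sin φ₁ sin φ₂ + cos φ₁ cos φ₂ cos Δλ, the central angle is δ ≈ 1.111 rad (63.7°).
Interpolate at f = 1/2 with slerp weights a = sin((1−f)δ)/sin δ ≈ 0.589, b = sin(fδ)/sin δ ≈ 0.589.
p = a·p₁ + b·p₂ ≈ (-0.951, 0.300, 0.079); φ = arcsin(p_z) ≈ 4.54°, λ = atan2(p_y, p_x) ≈ 162.48°.

≈ lat 5°, lon 162°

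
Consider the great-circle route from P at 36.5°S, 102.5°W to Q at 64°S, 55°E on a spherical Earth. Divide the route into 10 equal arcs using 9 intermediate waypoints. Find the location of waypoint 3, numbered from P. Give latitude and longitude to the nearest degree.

Write both endpoints as unit vectors p₁, p₂ with components (cos φ cos λ, cos φ sin λ, sin φ).
The central angle between the endpoints is δ = arccos(p₁·p₂) ≈ 1.360 rad (77.9°).
Interpolate at f = 3/10 with slerp weights a = sin((1−f)δ)/sin δ ≈ 0.833, b = sin(fδ)/sin δ ≈ 0.406.
p = a·p₁ + b·p₂ ≈ (-0.043, -0.508, -0.860); φ = arcsin(p_z) ≈ -59.34°, λ = atan2(p_y, p_x) ≈ -94.83°.

≈ 59°S, 95°W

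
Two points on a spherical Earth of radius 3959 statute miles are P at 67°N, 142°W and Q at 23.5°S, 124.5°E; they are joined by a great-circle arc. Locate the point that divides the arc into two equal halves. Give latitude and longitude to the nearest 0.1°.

≈ 28.2°N, 148.1°E

From cos δ = sin φ₁ sin φ₂ + cos φ₁ cos φ₂ cos Δλ, the central angle is δ ≈ 1.970 rad (112.9°).
Interpolate at f = 1/2 with slerp weights a = sin((1−f)δ)/sin δ ≈ 0.905, b = sin(fδ)/sin δ ≈ 0.905.
p = a·p₁ + b·p₂ ≈ (-0.748, 0.466, 0.472); φ = arcsin(p_z) ≈ 28.16°, λ = atan2(p_y, p_x) ≈ 148.09°.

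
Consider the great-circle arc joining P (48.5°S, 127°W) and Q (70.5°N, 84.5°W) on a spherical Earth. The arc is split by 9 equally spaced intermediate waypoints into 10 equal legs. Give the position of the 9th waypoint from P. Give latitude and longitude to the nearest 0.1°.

≈ (59.4°N, 97.4°W)

Write both endpoints as unit vectors p₁, p₂ with components (cos φ cos λ, cos φ sin λ, sin φ).
The central angle between the endpoints is δ = arccos(p₁·p₂) ≈ 2.145 rad (122.9°).
Interpolate at f = 9/10 with slerp weights a = sin((1−f)δ)/sin δ ≈ 0.253, b = sin(fδ)/sin δ ≈ 1.115.
p = a·p₁ + b·p₂ ≈ (-0.065, -0.504, 0.861); φ = arcsin(p_z) ≈ 59.42°, λ = atan2(p_y, p_x) ≈ -97.39°.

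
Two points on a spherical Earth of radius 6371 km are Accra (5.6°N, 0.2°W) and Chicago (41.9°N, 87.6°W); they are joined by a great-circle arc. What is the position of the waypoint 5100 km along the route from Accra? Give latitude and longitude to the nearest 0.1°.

≈ 32.9°N, 39.9°W

The haversine formula gives a central angle δ ≈ 1.472 rad (84.3°) between the endpoints. The total great-circle distance is δ·R ≈ 1.472 × 6371 ≈ 9377 km, so the target fraction is f = 5100/9377 ≈ 0.544.
Interpolate at f ≈ 0.544 with slerp weights a = sin((1−f)δ)/sin δ ≈ 0.625, b = sin(fδ)/sin δ ≈ 0.721.
p = a·p₁ + b·p₂ ≈ (0.645, -0.539, 0.543); φ = arcsin(p_z) ≈ 32.87°, λ = atan2(p_y, p_x) ≈ -39.88°.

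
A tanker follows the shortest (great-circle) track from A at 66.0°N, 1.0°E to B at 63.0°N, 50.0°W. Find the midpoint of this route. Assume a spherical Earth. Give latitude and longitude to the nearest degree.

≈ 67°N, 26°W

Convert each endpoint to a unit vector on the sphere (x = cos φ cos λ, y = cos φ sin λ, z = sin φ).
The central angle between the endpoints is δ = arccos(p₁·p₂) ≈ 0.376 rad (21.5°).
Interpolate at f = 1/2 with slerp weights a = sin((1−f)δ)/sin δ ≈ 0.509, b = sin(fδ)/sin δ ≈ 0.509.
p = a·p₁ + b·p₂ ≈ (0.356, -0.173, 0.918); φ = arcsin(p_z) ≈ 66.70°, λ = atan2(p_y, p_x) ≈ -26.00°.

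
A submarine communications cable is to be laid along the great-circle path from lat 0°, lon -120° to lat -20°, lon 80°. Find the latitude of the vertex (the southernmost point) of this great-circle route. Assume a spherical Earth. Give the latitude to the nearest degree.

≈ -47°

The great circle lies in the plane with unit normal n̂ = (p₁ × p₂)/|p₁ × p₂|.
Here n̂_z ≈ -0.685; the vertex latitude is φ_max = arccos|n̂_z| ≈ 46.8°.
Check via Clairaut: cos φ_max = |cos φ₁| · sin C = cos(0.0°)·sin(136.8°) ≈ 0.685, again giving ≈ 46.8°.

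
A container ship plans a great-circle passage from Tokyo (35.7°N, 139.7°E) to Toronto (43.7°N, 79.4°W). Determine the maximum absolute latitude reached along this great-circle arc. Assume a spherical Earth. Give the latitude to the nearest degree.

The great circle lies in the plane with unit normal n̂ = (p₁ × p₂)/|p₁ × p₂|.
Here n̂_z ≈ +0.371; the vertex latitude is φ_max = arccos|n̂_z| ≈ 68.2°.

≈ 68°N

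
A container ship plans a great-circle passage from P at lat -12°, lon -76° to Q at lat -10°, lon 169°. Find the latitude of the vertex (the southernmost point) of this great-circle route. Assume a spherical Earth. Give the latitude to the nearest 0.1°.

The great circle lies in the plane with unit normal n̂ = (p₁ × p₂)/|p₁ × p₂|.
Here n̂_z ≈ -0.940; the vertex latitude is φ_max = arccos|n̂_z| ≈ 19.9°.
Check via Clairaut: cos φ_max = |cos φ₁| · sin C = cos(12.0°)·sin(106.0°) ≈ 0.940, again giving ≈ 19.9°.

≈ -19.9°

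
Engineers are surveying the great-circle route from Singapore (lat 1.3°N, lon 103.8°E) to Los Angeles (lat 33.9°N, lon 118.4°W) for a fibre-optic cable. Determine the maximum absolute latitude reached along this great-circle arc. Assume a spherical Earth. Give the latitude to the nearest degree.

The great circle lies in the plane with unit normal n̂ = (p₁ × p₂)/|p₁ × p₂|.
Here n̂_z ≈ +0.698; the vertex latitude is φ_max = arccos|n̂_z| ≈ 45.7°.
Check via Clairaut: cos φ_max = |cos φ₁| · sin C = cos(1.3°)·sin(44.3°) ≈ 0.698, again giving ≈ 45.7°.

≈ 46°N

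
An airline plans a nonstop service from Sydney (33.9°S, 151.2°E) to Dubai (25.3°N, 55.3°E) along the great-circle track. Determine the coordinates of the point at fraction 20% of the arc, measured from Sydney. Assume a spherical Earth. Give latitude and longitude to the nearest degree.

From cos δ = sin φ₁ sin φ₂ + cos φ₁ cos φ₂ cos Δλ, the central angle is δ ≈ 1.892 rad (108.4°).
Interpolate at f = 0.20 with slerp weights a = sin((1−f)δ)/sin δ ≈ 1.052, b = sin(fδ)/sin δ ≈ 0.389.
p = a·p₁ + b·p₂ ≈ (-0.565, 0.710, -0.420); φ = arcsin(p_z) ≈ -24.86°, λ = atan2(p_y, p_x) ≈ 128.50°.

≈ 25°S, 129°E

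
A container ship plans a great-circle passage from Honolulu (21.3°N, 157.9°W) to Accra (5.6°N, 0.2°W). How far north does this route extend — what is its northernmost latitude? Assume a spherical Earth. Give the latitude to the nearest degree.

The great circle lies in the plane with unit normal n̂ = (p₁ × p₂)/|p₁ × p₂|.
Here n̂_z ≈ +0.619; the vertex latitude is φ_max = arccos|n̂_z| ≈ 51.8°.
Check via Clairaut: cos φ_max = |cos φ₁| · sin C = cos(21.3°)·sin(41.6°) ≈ 0.619, again giving ≈ 51.8°.

≈ 52°N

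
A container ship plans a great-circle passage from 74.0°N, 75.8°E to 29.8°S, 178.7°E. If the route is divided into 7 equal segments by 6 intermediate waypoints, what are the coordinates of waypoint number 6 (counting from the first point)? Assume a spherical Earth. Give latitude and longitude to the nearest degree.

Write both endpoints as unit vectors p₁, p₂ with components (cos φ cos λ, cos φ sin λ, sin φ).
The central angle between the endpoints is δ = arccos(p₁·p₂) ≈ 2.131 rad (122.1°).
Interpolate at f = 6/7 with slerp weights a = sin((1−f)δ)/sin δ ≈ 0.354, b = sin(fδ)/sin δ ≈ 1.142.
p = a·p₁ + b·p₂ ≈ (-0.967, 0.117, -0.227); φ = arcsin(p_z) ≈ -13.15°, λ = atan2(p_y, p_x) ≈ 173.10°.

≈ 13°S, 173°E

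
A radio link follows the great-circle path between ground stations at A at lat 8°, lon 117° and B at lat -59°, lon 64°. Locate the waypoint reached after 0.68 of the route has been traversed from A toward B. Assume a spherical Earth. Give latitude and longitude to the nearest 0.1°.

≈ lat -40.1°, lon 90.8°

Write both endpoints as unit vectors p₁, p₂ with components (cos φ cos λ, cos φ sin λ, sin φ).
The central angle between the endpoints is δ = arccos(p₁·p₂) ≈ 1.382 rad (79.2°).
Interpolate at f = 0.68 with slerp weights a = sin((1−f)δ)/sin δ ≈ 0.436, b = sin(fδ)/sin δ ≈ 0.822.
p = a·p₁ + b·p₂ ≈ (-0.010, 0.765, -0.644); φ = arcsin(p_z) ≈ -40.09°, λ = atan2(p_y, p_x) ≈ 90.77°.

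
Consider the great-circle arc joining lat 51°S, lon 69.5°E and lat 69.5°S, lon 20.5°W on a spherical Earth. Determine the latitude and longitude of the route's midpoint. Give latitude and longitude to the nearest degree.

≈ lat 67°S, lon 40°E

Write both endpoints as unit vectors p₁, p₂ with components (cos φ cos λ, cos φ sin λ, sin φ).
The central angle between the endpoints is δ = arccos(p₁·p₂) ≈ 0.755 rad (43.3°).
Interpolate at f = 1/2 with slerp weights a = sin((1−f)δ)/sin δ ≈ 0.538, b = sin(fδ)/sin δ ≈ 0.538.
p = a·p₁ + b·p₂ ≈ (0.295, 0.251, -0.922); φ = arcsin(p_z) ≈ -67.21°, λ = atan2(p_y, p_x) ≈ 40.40°.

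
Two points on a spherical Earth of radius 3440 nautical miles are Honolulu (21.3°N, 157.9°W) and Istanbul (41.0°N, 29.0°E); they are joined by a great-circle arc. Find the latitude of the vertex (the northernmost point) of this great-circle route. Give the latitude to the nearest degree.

The great circle lies in the plane with unit normal n̂ = (p₁ × p₂)/|p₁ × p₂|.
Here n̂_z ≈ -0.095; the vertex latitude is φ_max = arccos|n̂_z| ≈ 84.5°.
Check via Clairaut: cos φ_max = |cos φ₁| · sin C = cos(21.3°)·sin(5.9°) ≈ 0.095, again giving ≈ 84.5°.

≈ 85°N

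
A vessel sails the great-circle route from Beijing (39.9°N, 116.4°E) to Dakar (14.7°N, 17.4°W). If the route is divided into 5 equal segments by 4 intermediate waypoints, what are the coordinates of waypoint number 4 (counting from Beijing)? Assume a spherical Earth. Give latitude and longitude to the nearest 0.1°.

Convert each endpoint to a unit vector on the sphere (x = cos φ cos λ, y = cos φ sin λ, z = sin φ).
The central angle between the endpoints is δ = arccos(p₁·p₂) ≈ 1.929 rad (110.5°).
Interpolate at f = 4/5 with slerp weights a = sin((1−f)δ)/sin δ ≈ 0.402, b = sin(fδ)/sin δ ≈ 1.067.
p = a·p₁ + b·p₂ ≈ (0.848, -0.033, 0.529); φ = arcsin(p_z) ≈ 31.92°, λ = atan2(p_y, p_x) ≈ -2.20°.

≈ 31.9°N, 2.2°W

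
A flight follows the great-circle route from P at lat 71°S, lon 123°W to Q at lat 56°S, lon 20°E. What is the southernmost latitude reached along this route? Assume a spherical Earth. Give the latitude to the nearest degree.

The great circle lies in the plane with unit normal n̂ = (p₁ × p₂)/|p₁ × p₂|.
Here n̂_z ≈ +0.142; the vertex latitude is φ_max = arccos|n̂_z| ≈ 81.8°.

≈ 82°S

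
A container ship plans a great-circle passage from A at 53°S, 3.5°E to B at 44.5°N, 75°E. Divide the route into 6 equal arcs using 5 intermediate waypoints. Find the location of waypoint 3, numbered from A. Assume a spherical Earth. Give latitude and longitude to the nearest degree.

Write both endpoints as unit vectors p₁, p₂ with components (cos φ cos λ, cos φ sin λ, sin φ).
The central angle between the endpoints is δ = arccos(p₁·p₂) ≈ 2.008 rad (115.1°).
Interpolate at f = 3/6 with slerp weights a = sin((1−f)δ)/sin δ ≈ 0.931, b = sin(fδ)/sin δ ≈ 0.931.
p = a·p₁ + b·p₂ ≈ (0.731, 0.676, -0.091); φ = arcsin(p_z) ≈ -5.22°, λ = atan2(p_y, p_x) ≈ 42.74°.

≈ 5°S, 43°E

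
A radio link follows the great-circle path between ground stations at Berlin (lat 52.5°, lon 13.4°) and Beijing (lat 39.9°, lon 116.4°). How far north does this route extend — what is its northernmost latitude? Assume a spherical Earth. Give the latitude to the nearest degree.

≈ 60°

The great circle lies in the plane with unit normal n̂ = (p₁ × p₂)/|p₁ × p₂|.
Here n̂_z ≈ +0.497; the vertex latitude is φ_max = arccos|n̂_z| ≈ 60.2°.
Check via Clairaut: cos φ_max = |cos φ₁| · sin C = cos(52.5°)·sin(54.8°) ≈ 0.497, again giving ≈ 60.2°.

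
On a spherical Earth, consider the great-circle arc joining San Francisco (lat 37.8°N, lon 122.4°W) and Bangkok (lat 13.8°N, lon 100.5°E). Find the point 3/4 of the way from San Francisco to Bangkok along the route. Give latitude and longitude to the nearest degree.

≈ lat 36°N, lon 121°E

Convert each endpoint to a unit vector on the sphere (x = cos φ cos λ, y = cos φ sin λ, z = sin φ).
The central angle between the endpoints is δ = arccos(p₁·p₂) ≈ 2.000 rad (114.6°).
Interpolate at f = 3/4 with slerp weights a = sin((1−f)δ)/sin δ ≈ 0.527, b = sin(fδ)/sin δ ≈ 1.097.
p = a·p₁ + b·p₂ ≈ (-0.417, 0.696, 0.585); φ = arcsin(p_z) ≈ 35.78°, λ = atan2(p_y, p_x) ≈ 120.96°.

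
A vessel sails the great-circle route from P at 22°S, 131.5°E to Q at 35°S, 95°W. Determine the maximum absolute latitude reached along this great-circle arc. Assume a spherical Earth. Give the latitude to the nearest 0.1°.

The great circle lies in the plane with unit normal n̂ = (p₁ × p₂)/|p₁ × p₂|.
Here n̂_z ≈ +0.579; the vertex latitude is φ_max = arccos|n̂_z| ≈ 54.6°.
Check via Clairaut: cos φ_max = |cos φ₁| · sin C = cos(22.0°)·sin(141.4°) ≈ 0.579, again giving ≈ 54.6°.

≈ 54.6°S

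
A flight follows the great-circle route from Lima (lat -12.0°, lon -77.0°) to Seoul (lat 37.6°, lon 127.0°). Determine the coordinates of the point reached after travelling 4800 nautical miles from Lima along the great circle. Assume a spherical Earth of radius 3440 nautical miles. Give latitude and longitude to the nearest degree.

Write both endpoints as unit vectors p₁, p₂ with components (cos φ cos λ, cos φ sin λ, sin φ).
The central angle between the endpoints is δ = arccos(p₁·p₂) ≈ 2.559 rad (146.6°). The total great-circle distance is δ·R ≈ 2.559 × 3440 ≈ 8802 nmi, so the target fraction is f = 4800/8802 ≈ 0.545.
Interpolate at f ≈ 0.545 with slerp weights a = sin((1−f)δ)/sin δ ≈ 1.668, b = sin(fδ)/sin δ ≈ 1.789.
p = a·p₁ + b·p₂ ≈ (-0.486, -0.458, 0.745); φ = arcsin(p_z) ≈ 48.12°, λ = atan2(p_y, p_x) ≈ -136.71°.

≈ lat 48°, lon -137°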